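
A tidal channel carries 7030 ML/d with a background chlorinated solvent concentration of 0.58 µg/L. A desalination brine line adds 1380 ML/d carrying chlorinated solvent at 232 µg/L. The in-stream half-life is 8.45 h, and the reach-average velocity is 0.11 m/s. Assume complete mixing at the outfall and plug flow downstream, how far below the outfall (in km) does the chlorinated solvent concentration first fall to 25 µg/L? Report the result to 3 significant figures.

2.09 km

Mixed concentration C = ΣQC/ΣQ = (7030·0.5800 + 1380·232.0) / 8410 = 324200/8410 = 38.55 µg/L.
Half-life 8.45 h → k = ln 2 / 8.45 = 0.08203 h⁻¹ = 1.969 d⁻¹.
Set 38.55·exp(−k·t) = 25 → t = ln(38.55/25)/k = 19010 s = 5.281 h.
Distance = v·t = 0.11·19010 = 2091 m = 2.091 km.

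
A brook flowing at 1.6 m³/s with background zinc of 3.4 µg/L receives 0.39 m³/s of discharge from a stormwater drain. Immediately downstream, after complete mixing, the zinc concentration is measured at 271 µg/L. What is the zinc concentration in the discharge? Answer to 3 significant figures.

1370 µg/L

Mass balance: 1.600·3.400 + 0.3900·Cₑ = 1.990·271.0
→ Cₑ = (1.990·271.0 − 1.600·3.400) / 0.3900 = 1369 µg/L.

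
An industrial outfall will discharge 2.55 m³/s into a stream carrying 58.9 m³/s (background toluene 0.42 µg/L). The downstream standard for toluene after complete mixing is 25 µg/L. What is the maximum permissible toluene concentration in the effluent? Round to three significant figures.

At the limit, (Qr·Cr + Qe·Cₑ)/(Qr + Qe) = 25:
Cₑ = (61.45·25 − 58.90·0.4200) / 2.550 = 592.7 µg/L.

593 µg/L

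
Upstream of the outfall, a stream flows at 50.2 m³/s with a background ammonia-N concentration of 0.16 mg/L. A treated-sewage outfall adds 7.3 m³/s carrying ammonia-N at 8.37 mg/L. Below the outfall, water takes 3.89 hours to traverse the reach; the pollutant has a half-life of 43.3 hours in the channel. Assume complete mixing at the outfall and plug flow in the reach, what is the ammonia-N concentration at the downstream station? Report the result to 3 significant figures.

1.13 mg/L

Mass balance: C = (50.20·0.1600 + 7.300·8.370) / 57.50 = 69.13/57.50 = 1.202 mg/L.
Half-life 43.3 h → k = ln 2 / 43.3 = 0.01601 h⁻¹ = 0.3842 d⁻¹.
After decay, C = 1.202 × e^(−kt) = 1.202 × 0.9396 = 1.130 mg/L.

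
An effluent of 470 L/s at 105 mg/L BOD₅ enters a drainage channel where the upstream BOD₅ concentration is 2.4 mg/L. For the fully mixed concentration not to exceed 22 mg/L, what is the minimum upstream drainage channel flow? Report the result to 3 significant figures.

Set C_mix = 22: (Q·2.400 + 470.0·105.0) / (Q + 470.0) = 22
→ Q = 470.0·(105.0 − 22)/(22 − 2.400) = 1990 L/s.

1990 L/s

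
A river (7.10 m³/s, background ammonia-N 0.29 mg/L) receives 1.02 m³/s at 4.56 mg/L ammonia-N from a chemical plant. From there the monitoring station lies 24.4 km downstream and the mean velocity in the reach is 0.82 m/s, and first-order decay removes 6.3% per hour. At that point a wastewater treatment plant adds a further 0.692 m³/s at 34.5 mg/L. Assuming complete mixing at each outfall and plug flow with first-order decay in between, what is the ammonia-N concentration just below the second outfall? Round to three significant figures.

Flow-weighted average: C = (7.100·0.2900 + 1.020·4.560) / 8.120 = 6.710/8.120 = 0.8264 mg/L; combined flow 8.120 m³/s.
Travel time t = 24.4·1000 / 0.82 = 29760 s = 8.266 h.
6.3%/h lost → k = −ln(1 − 0.063) = 0.06507 h⁻¹.
Decay over the reach: 0.8264·exp(−kt) = 0.8264·0.5840 = 0.4826 mg/L.
At the second outfall, C = (8.120·0.4826 + 0.6920·34.50) / (8.120 + 0.6920) = 3.154 mg/L.

3.15 mg/L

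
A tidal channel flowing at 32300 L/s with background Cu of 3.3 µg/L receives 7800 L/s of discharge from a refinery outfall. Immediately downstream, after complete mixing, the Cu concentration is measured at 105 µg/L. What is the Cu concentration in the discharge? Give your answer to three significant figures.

Mass balance: 32300·3.300 + 7800·Cₑ = 40100·105.0
→ Cₑ = (40100·105.0 − 32300·3.300) / 7800 = 526.1 µg/L.

526 µg/L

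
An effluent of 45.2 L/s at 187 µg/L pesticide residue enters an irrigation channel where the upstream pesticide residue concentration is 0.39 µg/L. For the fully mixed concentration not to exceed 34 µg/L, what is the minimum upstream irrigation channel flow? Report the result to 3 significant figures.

Set C_mix = 34: (Q·0.3900 + 45.20·187.0) / (Q + 45.20) = 34
→ Q = 45.20·(187.0 − 34)/(34 − 0.3900) = 205.8 L/s.

206 L/s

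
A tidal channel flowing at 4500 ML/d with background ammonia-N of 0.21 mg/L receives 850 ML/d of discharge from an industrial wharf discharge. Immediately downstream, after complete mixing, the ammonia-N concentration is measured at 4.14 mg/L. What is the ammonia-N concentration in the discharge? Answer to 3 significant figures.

24.9 mg/L

Mass balance: 4500·0.2100 + 850.0·Cₑ = 5350·4.140
→ Cₑ = (5350·4.140 − 4500·0.2100) / 850.0 = 24.95 mg/L.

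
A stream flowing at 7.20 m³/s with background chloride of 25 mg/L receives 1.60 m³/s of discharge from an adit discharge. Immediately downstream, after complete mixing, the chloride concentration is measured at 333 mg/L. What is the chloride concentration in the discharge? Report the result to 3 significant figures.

1720 mg/L

Mass balance: 7.200·25.00 + 1.600·Cₑ = 8.800·333.0
→ Cₑ = (8.800·333.0 − 7.200·25.00) / 1.600 = 1719 mg/L.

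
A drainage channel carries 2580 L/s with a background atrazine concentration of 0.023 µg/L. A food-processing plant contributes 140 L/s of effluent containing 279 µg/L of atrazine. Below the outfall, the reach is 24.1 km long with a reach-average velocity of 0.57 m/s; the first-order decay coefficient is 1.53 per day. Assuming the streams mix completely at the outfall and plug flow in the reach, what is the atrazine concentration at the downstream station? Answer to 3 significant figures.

Conservation of mass: C = (2580·0.02300 + 140.0·279.0) / 2720 = 39120/2720 = 14.38 µg/L.
Travel time t = 24.1·1000 / 0.57 = 42280 s = 11.74 h.
First-order decay: C = 14.38·exp(−k·t) = 14.38·0.4730 = 6.802 µg/L.

6.80 µg/L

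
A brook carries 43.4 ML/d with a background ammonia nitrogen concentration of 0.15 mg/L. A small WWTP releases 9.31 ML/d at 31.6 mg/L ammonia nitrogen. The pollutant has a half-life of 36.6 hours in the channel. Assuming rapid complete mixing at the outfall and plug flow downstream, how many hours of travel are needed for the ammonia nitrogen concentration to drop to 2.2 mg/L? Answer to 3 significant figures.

Conservation of mass: C = (43.40·0.1500 + 9.310·31.60) / 52.71 = 300.7/52.71 = 5.705 mg/L.
Half-life 36.6 h → k = ln 2 / 36.6 = 0.01894 h⁻¹ = 0.4545 d⁻¹.
5.705·exp(−k·t) = 2.2 → t = ln(5.705/2.2)/k = 181100 s = 50.31 h.

50.3 h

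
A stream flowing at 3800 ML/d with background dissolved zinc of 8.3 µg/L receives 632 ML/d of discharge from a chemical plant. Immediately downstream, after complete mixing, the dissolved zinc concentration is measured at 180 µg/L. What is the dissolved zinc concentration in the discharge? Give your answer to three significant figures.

Mass balance: 3800·8.300 + 632.0·Cₑ = 4432·180.0
→ Cₑ = (4432·180.0 − 3800·8.300) / 632.0 = 1212 µg/L.

1210 µg/L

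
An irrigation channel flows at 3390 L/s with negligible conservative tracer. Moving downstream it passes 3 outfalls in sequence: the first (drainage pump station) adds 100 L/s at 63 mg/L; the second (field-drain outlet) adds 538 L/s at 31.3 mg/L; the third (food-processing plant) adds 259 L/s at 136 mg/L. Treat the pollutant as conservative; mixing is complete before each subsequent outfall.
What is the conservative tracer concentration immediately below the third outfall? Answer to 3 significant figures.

Below outfall 1: Q → 3490 L/s, C = (3390·0 + 100.0·63.00)/3490 = 1.805 mg/L.
Below outfall 2: Q → 4028 L/s, C = (3490·1.805 + 538.0·31.30)/4028 = 5.745 mg/L.
Below outfall 3: Q → 4287 L/s, C = (4028·5.745 + 259.0·136.0)/4287 = 13.61 mg/L.

13.6 mg/L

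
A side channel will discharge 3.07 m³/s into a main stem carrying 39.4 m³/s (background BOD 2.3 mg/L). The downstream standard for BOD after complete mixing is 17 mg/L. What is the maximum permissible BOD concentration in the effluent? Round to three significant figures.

206 mg/L

At the limit, (Qr·Cr + Qe·Cₑ)/(Qr + Qe) = 17:
Cₑ = (42.47·17 − 39.40·2.300) / 3.070 = 205.7 mg/L.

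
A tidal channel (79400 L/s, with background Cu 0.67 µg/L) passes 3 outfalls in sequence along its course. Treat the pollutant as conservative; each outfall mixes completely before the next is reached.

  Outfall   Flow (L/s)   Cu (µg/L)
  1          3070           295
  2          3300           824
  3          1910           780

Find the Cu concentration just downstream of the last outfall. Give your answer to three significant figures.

58.9 µg/L

Below outfall 1: Q → 82470 L/s, C = (79400·0.6700 + 3070·295.0)/82470 = 11.63 µg/L.
Below outfall 2: Q → 85770 L/s, C = (82470·11.63 + 3300·824.0)/85770 = 42.88 µg/L.
Below outfall 3: Q → 87680 L/s, C = (85770·42.88 + 1910·780.0)/87680 = 58.94 µg/L.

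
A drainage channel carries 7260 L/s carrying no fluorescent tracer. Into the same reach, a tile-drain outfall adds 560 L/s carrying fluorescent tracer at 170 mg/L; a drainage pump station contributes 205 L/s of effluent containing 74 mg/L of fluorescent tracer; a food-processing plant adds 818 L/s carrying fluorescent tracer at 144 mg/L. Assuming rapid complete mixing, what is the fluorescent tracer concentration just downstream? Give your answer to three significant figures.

25.8 mg/L

After mixing, C = (7260·0 + 560.0·170.0 + 205.0·74.00 + 818.0·144.0) / 8843 = 228200/8843 = 25.80 mg/L.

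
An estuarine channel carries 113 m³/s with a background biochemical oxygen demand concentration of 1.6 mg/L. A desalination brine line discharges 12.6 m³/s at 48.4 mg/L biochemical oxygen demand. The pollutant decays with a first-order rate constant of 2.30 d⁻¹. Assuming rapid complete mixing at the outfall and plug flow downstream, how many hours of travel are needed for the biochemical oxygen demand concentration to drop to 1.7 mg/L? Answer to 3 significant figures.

13.7 h

Mixed concentration C = ΣQC/ΣQ = (113.0·1.600 + 12.60·48.40) / 125.6 = 790.6/125.6 = 6.295 mg/L.
6.295·exp(−k·t) = 1.7 → t = ln(6.295/1.7)/k = 49180 s = 13.66 h.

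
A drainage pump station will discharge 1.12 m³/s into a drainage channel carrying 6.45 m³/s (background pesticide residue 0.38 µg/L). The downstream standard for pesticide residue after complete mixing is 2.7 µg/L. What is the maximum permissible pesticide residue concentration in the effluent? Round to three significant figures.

16.1 µg/L

At the limit, (Qr·Cr + Qe·Cₑ)/(Qr + Qe) = 2.7:
Cₑ = (7.570·2.7 − 6.450·0.3800) / 1.120 = 16.06 µg/L.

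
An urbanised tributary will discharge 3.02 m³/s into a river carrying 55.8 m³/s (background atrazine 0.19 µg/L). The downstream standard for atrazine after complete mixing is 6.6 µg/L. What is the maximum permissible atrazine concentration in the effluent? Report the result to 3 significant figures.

125 µg/L

At the limit, (Qr·Cr + Qe·Cₑ)/(Qr + Qe) = 6.6:
Cₑ = (58.82·6.6 − 55.80·0.1900) / 3.020 = 125.0 µg/L.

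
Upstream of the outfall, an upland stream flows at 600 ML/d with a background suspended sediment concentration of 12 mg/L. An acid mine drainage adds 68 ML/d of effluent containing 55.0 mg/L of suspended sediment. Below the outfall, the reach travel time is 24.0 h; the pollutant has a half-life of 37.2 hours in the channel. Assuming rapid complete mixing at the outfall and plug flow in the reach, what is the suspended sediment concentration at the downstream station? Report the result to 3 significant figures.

10.5 mg/L

Mixed concentration C = ΣQC/ΣQ = (600.0·12.00 + 68.00·55.00) / 668.0 = 10940/668.0 = 16.38 mg/L.
Half-life 37.2 h → k = ln 2 / 37.2 = 0.01863 h⁻¹ = 0.4472 d⁻¹.
Decay over the reach: 16.38·exp(−kt) = 16.38·0.6394 = 10.47 mg/L.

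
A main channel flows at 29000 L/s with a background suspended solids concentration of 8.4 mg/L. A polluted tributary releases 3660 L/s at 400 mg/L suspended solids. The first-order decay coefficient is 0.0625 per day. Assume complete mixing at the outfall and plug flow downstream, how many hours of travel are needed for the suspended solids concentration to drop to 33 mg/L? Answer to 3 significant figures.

177 h

Mass balance: C = (29000·8.400 + 3660·400.0) / 32660 = 1708000/32660 = 52.28 mg/L.
52.28·exp(−k·t) = 33 → t = ln(52.28/33)/k = 636200 s = 176.7 h.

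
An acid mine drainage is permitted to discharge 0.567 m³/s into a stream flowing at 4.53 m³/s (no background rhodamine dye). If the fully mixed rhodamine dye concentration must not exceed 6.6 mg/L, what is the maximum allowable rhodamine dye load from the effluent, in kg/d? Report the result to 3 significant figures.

Mass balance at the limit: 4.530·0 + 0.5670·Cₑ = 5.097·6.6 → Cₑ = 59.33 mg/L.
Load = 0.5670 m³/s × 59.33 g/m³ × 86 400 s/d = 2907 kg/d.

2910 kg/d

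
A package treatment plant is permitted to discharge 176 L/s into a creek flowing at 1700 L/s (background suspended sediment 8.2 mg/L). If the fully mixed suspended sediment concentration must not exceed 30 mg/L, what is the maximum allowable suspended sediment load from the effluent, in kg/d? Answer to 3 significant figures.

3660 kg/d

Mass balance at the limit: 1700·8.200 + 176.0·Cₑ = 1876·30 → Cₑ = 240.6 mg/L.
176.0 L/s = 0.1760 m³/s. Load = 0.1760 m³/s × 240.6 g/m³ × 86 400 s/d = 3658 kg/d.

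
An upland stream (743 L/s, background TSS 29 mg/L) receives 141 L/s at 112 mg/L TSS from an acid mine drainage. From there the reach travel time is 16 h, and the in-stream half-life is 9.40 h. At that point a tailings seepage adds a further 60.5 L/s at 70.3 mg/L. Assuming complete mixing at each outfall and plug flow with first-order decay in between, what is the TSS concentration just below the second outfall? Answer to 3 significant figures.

16.7 mg/L

Flow-weighted average: C = (743.0·29.00 + 141.0·112.0) / 884.0 = 37340/884.0 = 42.24 mg/L; combined flow 884.0 L/s.
Half-life 9.40 h → k = ln 2 / 9.40 = 0.07374 h⁻¹ = 1.770 d⁻¹.
Decay over the reach: 42.24·exp(−kt) = 42.24·0.3073 = 12.98 mg/L.
At the second outfall, C = (884.0·12.98 + 60.50·70.30) / (884.0 + 60.50) = 16.65 mg/L.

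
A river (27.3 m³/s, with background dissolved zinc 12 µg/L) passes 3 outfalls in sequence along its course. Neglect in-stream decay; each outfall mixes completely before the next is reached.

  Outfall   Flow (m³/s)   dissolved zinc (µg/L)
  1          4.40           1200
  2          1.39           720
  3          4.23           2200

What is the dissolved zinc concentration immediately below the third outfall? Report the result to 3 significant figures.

426 µg/L

Below outfall 1: Q → 31.70 m³/s, C = (27.30·12.00 + 4.400·1200)/31.70 = 176.9 µg/L.
Below outfall 2: Q → 33.09 m³/s, C = (31.70·176.9 + 1.390·720.0)/33.09 = 199.7 µg/L.
Below outfall 3: Q → 37.32 m³/s, C = (33.09·199.7 + 4.230·2200)/37.32 = 426.4 µg/L.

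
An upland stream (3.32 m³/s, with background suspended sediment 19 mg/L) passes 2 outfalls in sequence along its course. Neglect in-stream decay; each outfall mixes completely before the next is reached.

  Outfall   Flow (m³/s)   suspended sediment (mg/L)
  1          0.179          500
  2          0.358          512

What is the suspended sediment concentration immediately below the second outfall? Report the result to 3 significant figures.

After outfall 1: Q = 3.320 + 0.1790 = 3.499 m³/s; C = (3.320·19.00 + 0.1790·500.0)/3.499 = 43.61 mg/L.
After outfall 2: Q = 3.499 + 0.3580 = 3.857 m³/s; C = (3.499·43.61 + 0.3580·512.0)/3.857 = 87.08 mg/L.

87.1 mg/L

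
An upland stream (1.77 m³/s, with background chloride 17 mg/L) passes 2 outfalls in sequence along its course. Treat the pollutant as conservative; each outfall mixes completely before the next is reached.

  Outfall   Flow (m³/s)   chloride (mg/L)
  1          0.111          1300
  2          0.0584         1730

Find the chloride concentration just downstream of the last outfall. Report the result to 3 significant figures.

Below outfall 1: Q → 1.881 m³/s, C = (1.770·17.00 + 0.1110·1300)/1.881 = 92.71 mg/L.
Below outfall 2: Q → 1.939 m³/s, C = (1.881·92.71 + 0.05840·1730)/1.939 = 142.0 mg/L.

142 mg/L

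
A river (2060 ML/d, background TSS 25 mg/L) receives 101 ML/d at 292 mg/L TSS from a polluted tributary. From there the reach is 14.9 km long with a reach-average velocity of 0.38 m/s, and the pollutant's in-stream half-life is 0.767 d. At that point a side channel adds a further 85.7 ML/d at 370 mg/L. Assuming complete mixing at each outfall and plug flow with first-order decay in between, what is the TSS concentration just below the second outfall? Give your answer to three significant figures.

After mixing, C = (2060·25.00 + 101.0·292.0) / 2161 = 80990/2161 = 37.48 mg/L; combined flow 2161 ML/d.
Travel time t = 14.9·1000 / 0.38 = 39210 s = 10.89 h.
Half-life 0.767 d → k = ln 2 / 0.767 = 0.9037 d⁻¹.
Applying C = C₀e^(−kt): 37.48 × 0.6636 = 24.87 mg/L.
At the second outfall, C = (2161·24.87 + 85.70·370.0) / (2161 + 85.70) = 38.03 mg/L.

38.0 mg/L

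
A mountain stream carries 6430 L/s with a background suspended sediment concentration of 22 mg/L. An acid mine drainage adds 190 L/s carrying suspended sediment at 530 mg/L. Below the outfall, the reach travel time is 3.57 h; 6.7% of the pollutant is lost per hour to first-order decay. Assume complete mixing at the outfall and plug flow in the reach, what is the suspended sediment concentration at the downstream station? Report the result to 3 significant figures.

After mixing, C = (6430·22.00 + 190.0·530.0) / 6620 = 242200/6620 = 36.58 mg/L.
6.7%/h lost → k = −ln(1 − 0.067) = 0.06935 h⁻¹.
Decay over the reach: 36.58·exp(−kt) = 36.58·0.7807 = 28.56 mg/L.

28.6 mg/L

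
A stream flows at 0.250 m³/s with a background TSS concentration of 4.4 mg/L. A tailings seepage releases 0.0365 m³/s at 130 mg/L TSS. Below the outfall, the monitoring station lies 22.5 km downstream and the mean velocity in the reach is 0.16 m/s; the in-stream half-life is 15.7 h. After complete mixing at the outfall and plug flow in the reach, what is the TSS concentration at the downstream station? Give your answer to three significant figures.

After mixing, C = (0.2500·4.400 + 0.03650·130.0) / 0.2865 = 5.845/0.2865 = 20.40 mg/L.
Travel time t = 22.5·1000 / 0.16 = 140600 s = 39.06 h.
Half-life 15.7 h → k = ln 2 / 15.7 = 0.04415 h⁻¹ = 1.060 d⁻¹.
First-order decay: C = 20.40·exp(−k·t) = 20.40·0.1782 = 3.636 mg/L.

3.64 mg/L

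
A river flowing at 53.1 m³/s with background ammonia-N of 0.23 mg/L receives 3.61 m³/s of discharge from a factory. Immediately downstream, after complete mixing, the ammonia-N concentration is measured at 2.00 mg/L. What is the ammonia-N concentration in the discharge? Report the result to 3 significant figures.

28.0 mg/L

Mass balance: 53.10·0.2300 + 3.610·Cₑ = 56.71·2.000
→ Cₑ = (56.71·2.000 − 53.10·0.2300) / 3.610 = 28.04 mg/L.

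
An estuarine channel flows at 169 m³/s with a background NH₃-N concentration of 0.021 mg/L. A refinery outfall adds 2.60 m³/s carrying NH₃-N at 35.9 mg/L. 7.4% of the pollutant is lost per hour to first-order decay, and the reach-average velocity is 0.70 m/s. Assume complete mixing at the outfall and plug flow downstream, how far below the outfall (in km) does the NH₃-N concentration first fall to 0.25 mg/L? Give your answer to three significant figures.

26.7 km

After mixing, C = (169.0·0.02100 + 2.600·35.90) / 171.6 = 96.89/171.6 = 0.5646 mg/L.
7.4%/h lost → k = −ln(1 − 0.074) = 0.07688 h⁻¹.
Set 0.5646·exp(−k·t) = 0.25 → t = ln(0.5646/0.25)/k = 38150 s = 10.60 h.
Distance = v·t = 0.70·38150 = 26700 m = 26.70 km.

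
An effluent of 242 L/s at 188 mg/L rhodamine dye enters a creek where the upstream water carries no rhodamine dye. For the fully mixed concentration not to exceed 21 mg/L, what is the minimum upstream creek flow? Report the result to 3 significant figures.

Set C_mix = 21: (Q·0 + 242.0·188.0) / (Q + 242.0) = 21
→ Q = 242.0·(188.0 − 21)/(21 − 0) = 1924 L/s.

1920 L/s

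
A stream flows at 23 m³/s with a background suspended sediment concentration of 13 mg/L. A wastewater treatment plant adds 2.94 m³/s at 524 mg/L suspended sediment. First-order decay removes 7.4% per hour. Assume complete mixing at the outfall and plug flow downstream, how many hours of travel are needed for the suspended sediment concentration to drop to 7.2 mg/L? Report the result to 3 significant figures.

29.8 h

Mixed concentration C = ΣQC/ΣQ = (23.00·13.00 + 2.940·524.0) / 25.94 = 1840/25.94 = 70.92 mg/L.
7.4%/h lost → k = −ln(1 − 0.074) = 0.07688 h⁻¹.
70.92·exp(−k·t) = 7.2 → t = ln(70.92/7.2)/k = 107100 s = 29.75 h.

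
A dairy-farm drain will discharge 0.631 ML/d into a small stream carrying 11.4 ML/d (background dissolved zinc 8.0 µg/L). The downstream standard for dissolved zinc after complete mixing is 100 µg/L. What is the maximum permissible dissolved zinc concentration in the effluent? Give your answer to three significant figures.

1760 µg/L

At the limit, (Qr·Cr + Qe·Cₑ)/(Qr + Qe) = 100:
Cₑ = (12.03·100 − 11.40·8.000) / 0.6310 = 1762 µg/L.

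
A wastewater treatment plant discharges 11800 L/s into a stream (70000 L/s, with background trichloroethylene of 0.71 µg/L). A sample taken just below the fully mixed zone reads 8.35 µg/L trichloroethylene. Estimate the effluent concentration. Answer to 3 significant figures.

Mass balance: 70000·0.7100 + 11800·Cₑ = 81800·8.350
→ Cₑ = (81800·8.350 − 70000·0.7100) / 11800 = 53.67 µg/L.

53.7 µg/L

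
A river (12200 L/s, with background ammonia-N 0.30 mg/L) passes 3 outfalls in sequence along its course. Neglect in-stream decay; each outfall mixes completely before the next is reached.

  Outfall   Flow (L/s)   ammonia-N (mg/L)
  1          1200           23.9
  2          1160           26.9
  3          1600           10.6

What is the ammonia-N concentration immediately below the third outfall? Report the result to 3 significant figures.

4.98 mg/L

After outfall 1: Q = 12200 + 1200 = 13400 L/s; C = (12200·0.3000 + 1200·23.90)/13400 = 2.413 mg/L.
After outfall 2: Q = 13400 + 1160 = 14560 L/s; C = (13400·2.413 + 1160·26.90)/14560 = 4.364 mg/L.
After outfall 3: Q = 14560 + 1600 = 16160 L/s; C = (14560·4.364 + 1600·10.60)/16160 = 4.982 mg/L.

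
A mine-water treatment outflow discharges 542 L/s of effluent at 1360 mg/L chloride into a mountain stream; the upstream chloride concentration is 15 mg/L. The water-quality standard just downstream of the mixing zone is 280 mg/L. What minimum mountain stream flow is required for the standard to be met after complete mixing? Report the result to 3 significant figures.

Set C_mix = 280: (Q·15.00 + 542.0·1360) / (Q + 542.0) = 280
→ Q = 542.0·(1360 − 280)/(280 − 15.00) = 2209 L/s.

2210 L/s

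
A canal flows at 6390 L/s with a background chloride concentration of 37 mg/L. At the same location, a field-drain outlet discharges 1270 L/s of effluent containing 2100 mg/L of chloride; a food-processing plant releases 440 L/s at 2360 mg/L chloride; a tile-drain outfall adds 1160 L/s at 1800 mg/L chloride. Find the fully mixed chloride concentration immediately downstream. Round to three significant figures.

651 mg/L

Mass balance: C = (6390·37.00 + 1270·2100 + 440.0·2360 + 1160·1800) / 9260 = 6030000/9260 = 651.2 mg/L.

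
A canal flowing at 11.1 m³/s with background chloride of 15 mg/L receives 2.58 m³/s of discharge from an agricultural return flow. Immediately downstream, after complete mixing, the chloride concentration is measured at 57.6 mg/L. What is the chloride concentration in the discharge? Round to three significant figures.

Mass balance: 11.10·15.00 + 2.580·Cₑ = 13.68·57.60
→ Cₑ = (13.68·57.60 − 11.10·15.00) / 2.580 = 240.9 mg/L.

241 mg/L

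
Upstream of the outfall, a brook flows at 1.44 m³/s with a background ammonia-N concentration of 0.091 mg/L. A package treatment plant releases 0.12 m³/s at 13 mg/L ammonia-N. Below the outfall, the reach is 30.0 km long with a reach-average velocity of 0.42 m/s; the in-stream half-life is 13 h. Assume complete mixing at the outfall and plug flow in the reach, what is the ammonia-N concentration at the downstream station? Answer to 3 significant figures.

0.376 mg/L

Flow-weighted average: C = (1.440·0.09100 + 0.1200·13.00) / 1.560 = 1.691/1.560 = 1.084 mg/L.
Travel time t = 30.0·1000 / 0.42 = 71430 s = 19.84 h.
Half-life 13 h → k = ln 2 / 13 = 0.05332 h⁻¹ = 1.280 d⁻¹.
Applying C = C₀e^(−kt): 1.084 × 0.3472 = 0.3763 mg/L.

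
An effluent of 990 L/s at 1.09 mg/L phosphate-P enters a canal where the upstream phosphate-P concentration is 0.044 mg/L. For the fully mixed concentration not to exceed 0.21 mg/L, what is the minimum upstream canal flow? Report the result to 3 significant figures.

5250 L/s

Set C_mix = 0.21: (Q·0.04400 + 990.0·1.090) / (Q + 990.0) = 0.21
→ Q = 990.0·(1.090 − 0.21)/(0.21 − 0.04400) = 5248 L/s.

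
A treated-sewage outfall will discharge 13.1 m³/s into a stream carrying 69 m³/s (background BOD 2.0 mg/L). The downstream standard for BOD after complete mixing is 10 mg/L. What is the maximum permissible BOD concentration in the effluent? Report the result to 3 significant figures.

52.1 mg/L

At the limit, (Qr·Cr + Qe·Cₑ)/(Qr + Qe) = 10:
Cₑ = (82.10·10 − 69.00·2.000) / 13.10 = 52.14 mg/L.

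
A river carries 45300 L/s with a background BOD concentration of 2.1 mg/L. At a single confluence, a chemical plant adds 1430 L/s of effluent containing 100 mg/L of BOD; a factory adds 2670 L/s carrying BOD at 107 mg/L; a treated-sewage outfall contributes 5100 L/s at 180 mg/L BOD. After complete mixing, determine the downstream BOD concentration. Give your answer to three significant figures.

Conservation of mass: C = (45300·2.100 + 1430·100.0 + 2670·107.0 + 5100·180.0) / 54500 = 1442000/54500 = 26.46 mg/L.

26.5 mg/L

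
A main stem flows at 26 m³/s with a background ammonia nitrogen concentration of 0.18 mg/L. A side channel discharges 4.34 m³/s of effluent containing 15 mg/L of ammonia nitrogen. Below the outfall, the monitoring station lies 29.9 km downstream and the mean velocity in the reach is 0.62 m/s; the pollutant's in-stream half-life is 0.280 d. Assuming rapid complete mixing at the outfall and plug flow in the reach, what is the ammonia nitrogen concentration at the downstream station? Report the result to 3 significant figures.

0.578 mg/L

Flow-weighted average: C = (26.00·0.1800 + 4.340·15.00) / 30.34 = 69.78/30.34 = 2.300 mg/L.
Travel time t = 29.9·1000 / 0.62 = 48230 s = 13.40 h.
Half-life 0.280 d → k = ln 2 / 0.280 = 2.476 d⁻¹.
Applying C = C₀e^(−kt): 2.300 × 0.2511 = 0.5776 mg/L.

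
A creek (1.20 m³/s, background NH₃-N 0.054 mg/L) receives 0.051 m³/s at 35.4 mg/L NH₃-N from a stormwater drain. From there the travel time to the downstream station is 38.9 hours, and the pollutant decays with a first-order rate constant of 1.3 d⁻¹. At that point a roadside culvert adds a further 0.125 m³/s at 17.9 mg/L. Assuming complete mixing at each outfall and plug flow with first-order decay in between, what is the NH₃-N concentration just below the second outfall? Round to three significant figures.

1.79 mg/L

Conservation of mass: C = (1.200·0.05400 + 0.05100·35.40) / 1.251 = 1.870/1.251 = 1.495 mg/L; combined flow 1.251 m³/s.
Decay over the reach: 1.495·exp(−kt) = 1.495·0.1216 = 0.1818 mg/L.
At the second outfall, C = (1.251·0.1818 + 0.1250·17.90) / (1.251 + 0.1250) = 1.791 mg/L.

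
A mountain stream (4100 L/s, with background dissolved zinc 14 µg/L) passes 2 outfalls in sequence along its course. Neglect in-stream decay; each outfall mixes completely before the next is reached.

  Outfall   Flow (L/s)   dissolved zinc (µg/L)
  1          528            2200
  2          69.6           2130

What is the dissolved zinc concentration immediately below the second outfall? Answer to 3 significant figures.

291 µg/L

Outfall 1: combined Q = 4628 L/s; C = (4100·14.00 + 528.0·2200)/4628 = 263.4 µg/L.
Outfall 2: combined Q = 4698 L/s; C = (4628·263.4 + 69.60·2130)/4698 = 291.1 µg/L.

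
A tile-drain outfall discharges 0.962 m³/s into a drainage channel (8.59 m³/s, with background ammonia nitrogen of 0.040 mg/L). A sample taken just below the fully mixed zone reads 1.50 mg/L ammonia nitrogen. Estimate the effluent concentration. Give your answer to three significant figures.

Mass balance: 8.590·0.04000 + 0.9620·Cₑ = 9.552·1.500
→ Cₑ = (9.552·1.500 − 8.590·0.04000) / 0.9620 = 14.54 mg/L.

14.5 mg/L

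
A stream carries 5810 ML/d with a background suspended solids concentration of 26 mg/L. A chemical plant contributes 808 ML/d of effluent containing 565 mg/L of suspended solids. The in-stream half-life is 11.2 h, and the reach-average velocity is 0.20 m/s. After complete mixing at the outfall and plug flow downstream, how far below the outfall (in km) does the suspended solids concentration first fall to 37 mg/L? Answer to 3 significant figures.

10.6 km

Conservation of mass: C = (5810·26.00 + 808.0·565.0) / 6618 = 607600/6618 = 91.81 mg/L.
Half-life 11.2 h → k = ln 2 / 11.2 = 0.06189 h⁻¹ = 1.485 d⁻¹.
Set 91.81·exp(−k·t) = 37 → t = ln(91.81/37)/k = 52860 s = 14.68 h.
Distance = v·t = 0.20·52860 = 10570 m = 10.57 km.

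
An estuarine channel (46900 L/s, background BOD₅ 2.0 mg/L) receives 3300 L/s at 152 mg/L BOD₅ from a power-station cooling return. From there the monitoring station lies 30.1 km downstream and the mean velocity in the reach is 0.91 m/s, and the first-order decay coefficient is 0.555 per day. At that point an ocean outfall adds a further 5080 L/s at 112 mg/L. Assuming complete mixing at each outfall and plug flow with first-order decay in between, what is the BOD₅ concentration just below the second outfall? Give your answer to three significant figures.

19.0 mg/L

Mass balance: C = (46900·2.000 + 3300·152.0) / 50200 = 595400/50200 = 11.86 mg/L; combined flow 50200 L/s.
Travel time t = 30.1·1000 / 0.91 = 33080 s = 9.188 h.
Applying C = C₀e^(−kt): 11.86 × 0.8086 = 9.590 mg/L.
Second outfall: C = (50200·9.590 + 5080·112.0)/55280 = 19.00 mg/L.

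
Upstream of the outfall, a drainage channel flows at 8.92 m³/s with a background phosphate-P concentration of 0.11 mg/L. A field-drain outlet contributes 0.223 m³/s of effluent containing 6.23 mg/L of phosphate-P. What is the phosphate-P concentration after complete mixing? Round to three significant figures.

0.259 mg/L

After mixing, C = (8.920·0.1100 + 0.2230·6.230) / 9.143 = 2.370/9.143 = 0.2593 mg/L.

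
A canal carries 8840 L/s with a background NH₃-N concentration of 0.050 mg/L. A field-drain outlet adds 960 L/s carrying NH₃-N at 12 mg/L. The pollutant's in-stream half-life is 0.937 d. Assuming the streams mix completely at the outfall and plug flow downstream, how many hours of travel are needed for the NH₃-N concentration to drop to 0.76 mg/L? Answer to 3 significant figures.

After mixing, C = (8840·0.05000 + 960.0·12.00) / 9800 = 11960/9800 = 1.221 mg/L.
Half-life 0.937 d → k = ln 2 / 0.937 = 0.7398 d⁻¹.
1.221·exp(−k·t) = 0.76 → t = ln(1.221/0.76)/k = 55340 s = 15.37 h.

15.4 h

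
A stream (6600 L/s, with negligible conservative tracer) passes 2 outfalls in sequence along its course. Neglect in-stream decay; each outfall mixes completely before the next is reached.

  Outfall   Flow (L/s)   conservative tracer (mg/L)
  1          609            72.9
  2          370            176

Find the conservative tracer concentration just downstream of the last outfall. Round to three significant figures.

After outfall 1: Q = 6600 + 609.0 = 7209 L/s; C = (6600·0 + 609.0·72.90)/7209 = 6.158 mg/L.
After outfall 2: Q = 7209 + 370.0 = 7579 L/s; C = (7209·6.158 + 370.0·176.0)/7579 = 14.45 mg/L.

14.4 mg/L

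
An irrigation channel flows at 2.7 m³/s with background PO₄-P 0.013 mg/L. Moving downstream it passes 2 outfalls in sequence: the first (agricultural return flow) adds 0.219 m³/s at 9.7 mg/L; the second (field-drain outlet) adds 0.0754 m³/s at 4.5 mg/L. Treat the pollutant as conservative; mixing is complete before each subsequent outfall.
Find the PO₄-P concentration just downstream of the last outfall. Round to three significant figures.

Outfall 1: combined Q = 2.919 m³/s; C = (2.700·0.01300 + 0.2190·9.700)/2.919 = 0.7398 mg/L.
Outfall 2: combined Q = 2.994 m³/s; C = (2.919·0.7398 + 0.07540·4.500)/2.994 = 0.8345 mg/L.

0.834 mg/L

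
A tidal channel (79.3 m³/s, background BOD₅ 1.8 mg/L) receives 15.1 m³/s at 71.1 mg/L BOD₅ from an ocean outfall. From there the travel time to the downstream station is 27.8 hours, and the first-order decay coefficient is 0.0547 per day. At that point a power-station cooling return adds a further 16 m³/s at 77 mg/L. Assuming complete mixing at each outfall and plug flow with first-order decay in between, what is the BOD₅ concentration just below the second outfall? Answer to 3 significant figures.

Conservation of mass: C = (79.30·1.800 + 15.10·71.10) / 94.40 = 1216/94.40 = 12.89 mg/L; combined flow 94.40 m³/s.
After decay, C = 12.89 × e^(−kt) = 12.89 × 0.9386 = 12.09 mg/L.
At the second outfall, C = (94.40·12.09 + 16.00·77.00) / (94.40 + 16.00) = 21.50 mg/L.

21.5 mg/L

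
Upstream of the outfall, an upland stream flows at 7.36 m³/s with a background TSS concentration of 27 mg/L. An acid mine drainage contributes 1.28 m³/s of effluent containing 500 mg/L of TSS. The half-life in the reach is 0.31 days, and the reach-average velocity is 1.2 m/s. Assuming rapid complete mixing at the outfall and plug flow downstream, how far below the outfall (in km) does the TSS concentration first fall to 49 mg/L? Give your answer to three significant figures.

31.7 km

Flow-weighted average: C = (7.360·27.00 + 1.280·500.0) / 8.640 = 838.7/8.640 = 97.07 mg/L.
Half-life 0.31 d → k = ln 2 / 0.31 = 2.236 d⁻¹.
Set 97.07·exp(−k·t) = 49 → t = ln(97.07/49)/k = 26420 s = 7.338 h.
Distance = v·t = 1.2·26420 = 31700 m = 31.70 km.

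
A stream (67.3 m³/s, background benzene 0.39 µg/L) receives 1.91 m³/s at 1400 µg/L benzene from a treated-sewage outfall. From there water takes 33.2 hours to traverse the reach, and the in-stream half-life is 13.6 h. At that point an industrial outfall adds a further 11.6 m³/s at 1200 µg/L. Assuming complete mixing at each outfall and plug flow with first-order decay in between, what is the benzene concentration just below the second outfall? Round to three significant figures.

178 µg/L

Conservation of mass: C = (67.30·0.3900 + 1.910·1400) / 69.21 = 2700/69.21 = 39.02 µg/L; combined flow 69.21 m³/s.
Half-life 13.6 h → k = ln 2 / 13.6 = 0.05097 h⁻¹ = 1.223 d⁻¹.
After decay, C = 39.02 × e^(−kt) = 39.02 × 0.1841 = 7.184 µg/L.
Second outfall: C = (69.21·7.184 + 11.60·1200)/80.81 = 178.4 µg/L.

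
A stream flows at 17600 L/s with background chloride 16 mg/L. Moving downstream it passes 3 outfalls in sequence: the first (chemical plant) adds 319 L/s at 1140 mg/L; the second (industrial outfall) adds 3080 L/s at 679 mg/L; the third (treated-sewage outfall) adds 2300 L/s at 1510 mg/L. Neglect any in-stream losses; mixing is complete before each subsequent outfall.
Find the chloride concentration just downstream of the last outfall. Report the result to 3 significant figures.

267 mg/L

Below outfall 1: Q → 17920 L/s, C = (17600·16.00 + 319.0·1140)/17920 = 36.01 mg/L.
Below outfall 2: Q → 21000 L/s, C = (17920·36.01 + 3080·679.0)/21000 = 130.3 mg/L.
Below outfall 3: Q → 23300 L/s, C = (21000·130.3 + 2300·1510)/23300 = 266.5 mg/L.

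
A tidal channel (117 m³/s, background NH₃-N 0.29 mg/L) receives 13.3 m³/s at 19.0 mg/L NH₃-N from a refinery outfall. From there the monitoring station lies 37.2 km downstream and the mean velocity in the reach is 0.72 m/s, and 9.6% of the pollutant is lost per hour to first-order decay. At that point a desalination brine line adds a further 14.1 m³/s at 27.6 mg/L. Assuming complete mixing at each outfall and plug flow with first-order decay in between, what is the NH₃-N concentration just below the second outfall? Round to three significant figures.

3.16 mg/L

After mixing, C = (117.0·0.2900 + 13.30·19.00) / 130.3 = 286.6/130.3 = 2.200 mg/L; combined flow 130.3 m³/s.
Travel time t = 37.2·1000 / 0.72 = 51670 s = 14.35 h.
9.6%/h lost → k = −ln(1 − 0.096) = 0.1009 h⁻¹.
Applying C = C₀e^(−kt): 2.200 × 0.2349 = 0.5168 mg/L.
Second outfall: C = (130.3·0.5168 + 14.10·27.60)/144.4 = 3.161 mg/L.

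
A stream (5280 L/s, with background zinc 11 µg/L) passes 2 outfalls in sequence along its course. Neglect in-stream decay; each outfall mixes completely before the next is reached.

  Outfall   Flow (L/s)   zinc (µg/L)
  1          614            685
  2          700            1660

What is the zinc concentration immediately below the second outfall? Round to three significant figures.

After outfall 1: Q = 5280 + 614.0 = 5894 L/s; C = (5280·11.00 + 614.0·685.0)/5894 = 81.21 µg/L.
After outfall 2: Q = 5894 + 700.0 = 6594 L/s; C = (5894·81.21 + 700.0·1660)/6594 = 248.8 µg/L.

249 µg/L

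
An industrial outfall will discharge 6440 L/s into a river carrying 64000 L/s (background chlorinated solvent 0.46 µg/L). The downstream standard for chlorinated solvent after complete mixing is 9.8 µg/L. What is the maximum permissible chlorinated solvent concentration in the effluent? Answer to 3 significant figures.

At the limit, (Qr·Cr + Qe·Cₑ)/(Qr + Qe) = 9.8:
Cₑ = (70440·9.8 − 64000·0.4600) / 6440 = 102.6 µg/L.

103 µg/L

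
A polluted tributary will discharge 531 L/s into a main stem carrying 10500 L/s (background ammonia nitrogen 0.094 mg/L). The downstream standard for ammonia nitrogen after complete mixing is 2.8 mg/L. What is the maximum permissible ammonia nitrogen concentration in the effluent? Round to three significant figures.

At the limit, (Qr·Cr + Qe·Cₑ)/(Qr + Qe) = 2.8:
Cₑ = (11030·2.8 − 10500·0.09400) / 531.0 = 56.31 mg/L.

56.3 mg/L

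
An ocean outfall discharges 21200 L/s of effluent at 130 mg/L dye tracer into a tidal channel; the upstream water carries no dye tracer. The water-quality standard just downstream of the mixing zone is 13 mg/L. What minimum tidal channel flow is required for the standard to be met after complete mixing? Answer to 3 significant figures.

191000 L/s

Set C_mix = 13: (Q·0 + 21200·130.0) / (Q + 21200) = 13
→ Q = 21200·(130.0 − 13)/(13 − 0) = 190800 L/s.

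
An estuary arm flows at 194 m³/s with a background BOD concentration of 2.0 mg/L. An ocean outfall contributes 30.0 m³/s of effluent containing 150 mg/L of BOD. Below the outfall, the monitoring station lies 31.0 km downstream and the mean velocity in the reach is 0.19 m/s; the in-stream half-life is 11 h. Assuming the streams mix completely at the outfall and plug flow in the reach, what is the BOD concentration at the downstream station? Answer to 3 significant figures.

Mixed concentration C = ΣQC/ΣQ = (194.0·2.000 + 30.00·150.0) / 224.0 = 4888/224.0 = 21.82 mg/L.
Travel time t = 31.0·1000 / 0.19 = 163200 s = 45.32 h.
Half-life 11 h → k = ln 2 / 11 = 0.06301 h⁻¹ = 1.512 d⁻¹.
First-order decay: C = 21.82·exp(−k·t) = 21.82·0.05751 = 1.255 mg/L.

1.25 mg/L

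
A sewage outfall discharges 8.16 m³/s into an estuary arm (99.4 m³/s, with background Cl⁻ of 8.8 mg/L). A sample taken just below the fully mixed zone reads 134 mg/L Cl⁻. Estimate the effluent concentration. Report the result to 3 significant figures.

1660 mg/L

Mass balance: 99.40·8.800 + 8.160·Cₑ = 107.6·134.0
→ Cₑ = (107.6·134.0 − 99.40·8.800) / 8.160 = 1659 mg/L.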